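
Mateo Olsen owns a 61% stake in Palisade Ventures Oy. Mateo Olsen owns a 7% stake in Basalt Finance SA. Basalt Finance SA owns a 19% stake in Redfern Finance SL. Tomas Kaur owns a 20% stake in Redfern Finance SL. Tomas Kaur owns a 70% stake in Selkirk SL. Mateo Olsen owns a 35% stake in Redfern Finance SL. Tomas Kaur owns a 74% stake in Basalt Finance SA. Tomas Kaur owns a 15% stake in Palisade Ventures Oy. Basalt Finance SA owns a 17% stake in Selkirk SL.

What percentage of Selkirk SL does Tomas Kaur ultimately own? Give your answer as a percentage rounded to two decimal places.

82.58%

Tomas reaches Selkirk along 2 paths.
Direct stake: 70% = 70%.
Via Basalt: 74% × 17% = 12.58%.
Total: 70% + 12.58% = 82.58%.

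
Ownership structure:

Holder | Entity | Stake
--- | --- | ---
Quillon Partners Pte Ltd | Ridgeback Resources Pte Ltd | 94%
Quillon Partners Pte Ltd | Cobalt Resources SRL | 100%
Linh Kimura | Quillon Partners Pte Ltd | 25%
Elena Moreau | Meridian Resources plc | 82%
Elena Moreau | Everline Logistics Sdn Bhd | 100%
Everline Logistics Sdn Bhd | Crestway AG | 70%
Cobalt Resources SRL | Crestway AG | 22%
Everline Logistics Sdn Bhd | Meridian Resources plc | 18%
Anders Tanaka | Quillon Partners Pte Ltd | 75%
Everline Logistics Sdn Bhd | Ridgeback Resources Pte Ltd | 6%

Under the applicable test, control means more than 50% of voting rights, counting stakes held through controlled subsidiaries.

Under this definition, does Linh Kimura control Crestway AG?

Linh's largest direct stake is 25% in Quillon, which does not meet the threshold, so Linh controls no company.
Neither Linh nor any entity Linh controls holds any voting interest in Crestway.
So Linh does not control Crestway.

No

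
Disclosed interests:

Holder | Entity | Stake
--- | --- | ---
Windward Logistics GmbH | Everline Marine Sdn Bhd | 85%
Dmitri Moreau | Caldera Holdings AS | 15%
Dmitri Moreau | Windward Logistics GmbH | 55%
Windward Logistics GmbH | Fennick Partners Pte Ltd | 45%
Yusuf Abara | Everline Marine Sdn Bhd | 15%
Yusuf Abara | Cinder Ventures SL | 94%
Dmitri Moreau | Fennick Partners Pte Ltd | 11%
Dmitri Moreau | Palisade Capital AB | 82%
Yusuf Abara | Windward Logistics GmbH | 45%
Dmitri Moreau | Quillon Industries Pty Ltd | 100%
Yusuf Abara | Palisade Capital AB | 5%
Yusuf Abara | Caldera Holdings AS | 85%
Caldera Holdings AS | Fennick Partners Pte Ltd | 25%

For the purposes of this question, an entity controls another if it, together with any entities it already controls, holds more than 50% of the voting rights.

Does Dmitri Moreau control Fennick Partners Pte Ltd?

Dmitri holds 55% of Windward, so Dmitri controls Windward.
Dmitri and Windward together hold 11% + 45% = 56% of Fennick, so Dmitri controls Fennick.

Yes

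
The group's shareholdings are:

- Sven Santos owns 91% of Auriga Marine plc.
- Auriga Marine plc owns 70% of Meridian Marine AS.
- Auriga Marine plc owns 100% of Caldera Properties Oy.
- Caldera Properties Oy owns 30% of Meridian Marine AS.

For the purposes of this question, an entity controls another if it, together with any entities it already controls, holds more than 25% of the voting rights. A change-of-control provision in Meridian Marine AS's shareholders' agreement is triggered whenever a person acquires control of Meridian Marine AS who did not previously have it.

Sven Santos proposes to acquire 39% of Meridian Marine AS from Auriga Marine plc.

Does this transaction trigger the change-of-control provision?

No

The purchase adds only to Sven's holdings (Auriga's stake shrinks), so Sven is the only person who could newly come to control Meridian.
Sven holds 91% of Auriga, so Sven controls Auriga.
Auriga holds 100% of Caldera, so Sven controls Caldera.
Auriga and Caldera together hold 70% + 30% = 100% of Meridian, so Sven controls Meridian.
So Sven already controls Meridian before the transaction.
After the purchase, Sven holds 39% of Meridian directly, and Auriga's stake falls to 31%.
Sven controlled Meridian already, so this is not a new person acquiring control; every other person's position is unchanged or reduced.
No new person acquires control, so the clause is not triggered.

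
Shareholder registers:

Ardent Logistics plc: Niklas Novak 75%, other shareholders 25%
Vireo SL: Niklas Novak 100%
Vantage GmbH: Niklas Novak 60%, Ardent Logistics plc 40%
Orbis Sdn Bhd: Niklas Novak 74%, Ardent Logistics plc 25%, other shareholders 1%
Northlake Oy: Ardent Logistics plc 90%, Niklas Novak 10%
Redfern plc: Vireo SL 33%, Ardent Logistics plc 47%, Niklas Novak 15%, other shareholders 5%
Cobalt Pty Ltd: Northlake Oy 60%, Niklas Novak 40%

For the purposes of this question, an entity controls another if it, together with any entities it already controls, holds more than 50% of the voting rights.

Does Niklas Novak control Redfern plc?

Niklas holds 100% of Vireo, so Niklas controls Vireo.
Niklas holds 75% of Ardent, so Niklas controls Ardent.
Vireo and Ardent and Niklas together hold 33% + 47% + 15% = 95% of Redfern, so Niklas controls Redfern.

Yes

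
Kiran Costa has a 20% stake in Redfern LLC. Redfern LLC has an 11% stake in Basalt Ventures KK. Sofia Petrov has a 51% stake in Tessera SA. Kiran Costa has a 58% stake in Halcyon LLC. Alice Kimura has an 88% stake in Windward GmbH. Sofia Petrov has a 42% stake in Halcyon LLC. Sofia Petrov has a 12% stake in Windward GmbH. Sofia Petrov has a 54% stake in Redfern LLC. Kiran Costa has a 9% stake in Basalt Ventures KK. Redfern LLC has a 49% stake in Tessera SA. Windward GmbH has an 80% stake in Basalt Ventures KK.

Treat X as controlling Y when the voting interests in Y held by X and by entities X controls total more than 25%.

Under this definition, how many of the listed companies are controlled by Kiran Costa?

1

Kiran holds 58% of Halcyon, so Kiran controls Halcyon.
No other company's threshold is met.
Kiran controls 1 company.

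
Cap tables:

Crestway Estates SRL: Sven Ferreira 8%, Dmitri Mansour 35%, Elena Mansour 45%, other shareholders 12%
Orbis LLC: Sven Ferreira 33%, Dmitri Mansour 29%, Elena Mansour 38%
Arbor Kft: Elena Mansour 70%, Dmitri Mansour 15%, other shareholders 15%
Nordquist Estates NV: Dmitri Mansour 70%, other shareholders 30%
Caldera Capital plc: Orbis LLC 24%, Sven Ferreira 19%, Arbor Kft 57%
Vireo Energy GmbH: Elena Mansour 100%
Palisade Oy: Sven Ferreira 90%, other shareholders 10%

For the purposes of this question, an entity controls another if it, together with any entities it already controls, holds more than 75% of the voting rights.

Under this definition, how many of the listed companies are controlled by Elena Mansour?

Elena holds 100% of Vireo, so Elena controls Vireo.
No other company's threshold is met.
Elena controls 1 company.

1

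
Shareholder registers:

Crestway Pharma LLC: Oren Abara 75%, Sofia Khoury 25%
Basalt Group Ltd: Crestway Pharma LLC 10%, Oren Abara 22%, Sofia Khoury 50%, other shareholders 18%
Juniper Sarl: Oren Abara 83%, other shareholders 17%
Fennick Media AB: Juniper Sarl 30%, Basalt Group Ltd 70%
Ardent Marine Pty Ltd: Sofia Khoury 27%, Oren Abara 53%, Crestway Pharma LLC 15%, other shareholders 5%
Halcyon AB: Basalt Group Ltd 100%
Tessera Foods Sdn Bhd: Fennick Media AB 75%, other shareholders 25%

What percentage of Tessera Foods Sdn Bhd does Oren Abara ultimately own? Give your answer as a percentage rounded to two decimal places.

34.16%

Oren reaches Tessera along 3 paths.
Via Juniper → Fennick: 83% × 30% × 75% = 18.675%.
Via Crestway → Basalt → Fennick: 75% × 10% × 70% × 75% = 3.9375%.
Via Basalt → Fennick: 22% × 70% × 75% = 11.55%.
Total: 18.675% + 3.9375% + 11.55% = 34.1625%.
Rounded: 34.16%.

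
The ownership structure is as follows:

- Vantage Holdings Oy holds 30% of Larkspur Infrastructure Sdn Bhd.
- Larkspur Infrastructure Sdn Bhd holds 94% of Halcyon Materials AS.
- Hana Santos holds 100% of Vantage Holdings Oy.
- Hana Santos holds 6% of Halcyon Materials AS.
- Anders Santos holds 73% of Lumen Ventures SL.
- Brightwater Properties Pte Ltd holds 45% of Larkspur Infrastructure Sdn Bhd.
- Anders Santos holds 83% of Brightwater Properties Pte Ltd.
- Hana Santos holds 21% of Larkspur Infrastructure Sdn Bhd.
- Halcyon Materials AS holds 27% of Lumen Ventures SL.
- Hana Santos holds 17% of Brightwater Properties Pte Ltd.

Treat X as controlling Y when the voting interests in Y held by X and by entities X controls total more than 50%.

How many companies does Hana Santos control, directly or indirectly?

Hana holds 100% of Vantage, so Hana controls Vantage.
Vantage and Hana together hold 30% + 21% = 51% of Larkspur, so Hana controls Larkspur.
Larkspur and Hana together hold 94% + 6% = 100% of Halcyon, so Hana controls Halcyon.
No other company's threshold is met.
Hana controls 3 companies.

3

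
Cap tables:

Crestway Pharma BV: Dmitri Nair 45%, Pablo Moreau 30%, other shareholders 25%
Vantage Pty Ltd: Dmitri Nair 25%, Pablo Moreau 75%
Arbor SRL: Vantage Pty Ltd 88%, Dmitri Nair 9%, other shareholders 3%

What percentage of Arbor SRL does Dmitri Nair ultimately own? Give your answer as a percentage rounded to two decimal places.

31.00%

Dmitri reaches Arbor along 2 paths.
Via Vantage: 25% × 88% = 22%.
Direct stake: 9% = 9%.
Total: 22% + 9% = 31%.
Rounded: 31.00%.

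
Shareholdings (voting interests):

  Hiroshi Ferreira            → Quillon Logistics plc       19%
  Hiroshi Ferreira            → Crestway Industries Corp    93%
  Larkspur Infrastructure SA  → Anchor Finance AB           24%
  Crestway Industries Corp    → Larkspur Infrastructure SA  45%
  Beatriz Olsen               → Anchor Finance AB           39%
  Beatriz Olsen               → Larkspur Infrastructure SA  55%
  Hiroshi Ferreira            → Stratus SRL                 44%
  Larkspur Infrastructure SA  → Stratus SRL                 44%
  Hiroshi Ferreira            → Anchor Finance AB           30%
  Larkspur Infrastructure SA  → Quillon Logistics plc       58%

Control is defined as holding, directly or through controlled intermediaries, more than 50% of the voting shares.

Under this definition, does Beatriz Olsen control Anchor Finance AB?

Beatriz holds 55% of Larkspur, so Beatriz controls Larkspur.
Larkspur and Beatriz together hold 24% + 39% = 63% of Anchor, so Beatriz controls Anchor.

Yes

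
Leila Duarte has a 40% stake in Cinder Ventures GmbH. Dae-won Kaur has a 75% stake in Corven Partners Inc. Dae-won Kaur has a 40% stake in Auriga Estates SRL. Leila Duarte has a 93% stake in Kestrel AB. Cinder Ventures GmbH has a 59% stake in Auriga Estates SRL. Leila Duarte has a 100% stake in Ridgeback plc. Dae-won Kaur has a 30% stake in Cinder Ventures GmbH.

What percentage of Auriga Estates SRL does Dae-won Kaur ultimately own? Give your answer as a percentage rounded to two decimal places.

57.70%

Dae-won reaches Auriga along 2 paths.
Direct stake: 40% = 40%.
Via Cinder: 30% × 59% = 17.7%.
Total: 40% + 17.7% = 57.7%.
Rounded: 57.70%.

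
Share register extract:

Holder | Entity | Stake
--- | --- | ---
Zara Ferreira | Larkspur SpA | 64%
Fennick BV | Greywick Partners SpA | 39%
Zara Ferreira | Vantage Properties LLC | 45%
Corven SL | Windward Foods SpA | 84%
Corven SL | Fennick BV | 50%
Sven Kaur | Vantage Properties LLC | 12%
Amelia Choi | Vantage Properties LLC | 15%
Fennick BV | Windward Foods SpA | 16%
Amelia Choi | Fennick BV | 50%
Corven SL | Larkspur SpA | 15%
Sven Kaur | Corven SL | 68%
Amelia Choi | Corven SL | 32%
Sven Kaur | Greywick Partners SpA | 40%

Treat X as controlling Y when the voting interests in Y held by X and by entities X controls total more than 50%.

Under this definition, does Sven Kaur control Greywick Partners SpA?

Sven holds 68% of Corven, so Sven controls Corven.
Corven holds 84% of Windward, so Sven controls Windward.
In Greywick, Sven's side holds only 40%, not > 50%.
So Sven does not control Greywick.

No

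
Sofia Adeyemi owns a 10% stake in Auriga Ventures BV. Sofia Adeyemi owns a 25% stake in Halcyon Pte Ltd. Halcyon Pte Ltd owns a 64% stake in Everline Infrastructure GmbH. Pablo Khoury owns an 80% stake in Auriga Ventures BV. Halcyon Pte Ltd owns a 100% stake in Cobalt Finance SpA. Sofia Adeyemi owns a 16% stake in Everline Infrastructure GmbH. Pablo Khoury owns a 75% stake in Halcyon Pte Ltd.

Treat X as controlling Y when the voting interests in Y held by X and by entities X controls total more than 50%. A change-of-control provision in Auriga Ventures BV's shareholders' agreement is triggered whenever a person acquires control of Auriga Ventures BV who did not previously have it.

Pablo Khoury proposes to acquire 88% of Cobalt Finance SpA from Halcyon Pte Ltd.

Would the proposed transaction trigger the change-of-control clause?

The purchase adds only to Pablo's holdings (Halcyon's stake shrinks), so Pablo is the only person who could newly come to control Auriga.
Pablo holds 80% of Auriga, so Pablo controls Auriga.
So Pablo already controls Auriga before the transaction.
After the purchase, Pablo holds 88% of Cobalt directly, and Halcyon's stake falls to 12%.
Pablo controlled Auriga already, so this is not a new person acquiring control; every other person's position is unchanged or reduced.
No new person acquires control, so the clause is not triggered.

No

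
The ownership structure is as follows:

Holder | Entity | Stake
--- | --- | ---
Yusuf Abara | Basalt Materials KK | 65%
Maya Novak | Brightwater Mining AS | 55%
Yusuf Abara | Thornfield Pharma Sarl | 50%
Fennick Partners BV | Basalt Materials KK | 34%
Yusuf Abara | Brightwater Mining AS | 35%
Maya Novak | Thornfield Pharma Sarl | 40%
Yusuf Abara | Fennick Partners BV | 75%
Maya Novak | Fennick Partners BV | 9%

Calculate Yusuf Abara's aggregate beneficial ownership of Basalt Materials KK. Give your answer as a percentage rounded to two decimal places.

90.50%

Yusuf reaches Basalt along 2 paths.
Via Fennick: 75% × 34% = 25.5%.
Direct stake: 65% = 65%.
Total: 25.5% + 65% = 90.5%.
Rounded: 90.50%.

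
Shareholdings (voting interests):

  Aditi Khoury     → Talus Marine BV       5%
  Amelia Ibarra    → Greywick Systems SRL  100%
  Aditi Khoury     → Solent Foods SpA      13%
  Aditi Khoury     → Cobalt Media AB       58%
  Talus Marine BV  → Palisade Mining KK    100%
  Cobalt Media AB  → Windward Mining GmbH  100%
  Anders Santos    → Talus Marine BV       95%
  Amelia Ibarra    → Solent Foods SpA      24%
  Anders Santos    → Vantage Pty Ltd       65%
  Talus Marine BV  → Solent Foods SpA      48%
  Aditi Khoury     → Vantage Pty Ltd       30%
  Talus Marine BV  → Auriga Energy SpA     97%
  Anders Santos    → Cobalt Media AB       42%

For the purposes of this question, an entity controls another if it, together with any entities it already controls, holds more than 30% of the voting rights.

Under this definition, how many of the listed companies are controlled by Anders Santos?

7

Anders holds 95% of Talus, so Anders controls Talus.
Talus holds 97% of Auriga, so Anders controls Auriga.
Talus holds 48% of Solent, so Anders controls Solent.
Anders holds 65% of Vantage, so Anders controls Vantage.
Anders holds 42% of Cobalt, so Anders controls Cobalt.
Talus holds 100% of Palisade, so Anders controls Palisade.
Cobalt holds 100% of Windward, so Anders controls Windward.
No other company's threshold is met.
Anders controls 7 companies.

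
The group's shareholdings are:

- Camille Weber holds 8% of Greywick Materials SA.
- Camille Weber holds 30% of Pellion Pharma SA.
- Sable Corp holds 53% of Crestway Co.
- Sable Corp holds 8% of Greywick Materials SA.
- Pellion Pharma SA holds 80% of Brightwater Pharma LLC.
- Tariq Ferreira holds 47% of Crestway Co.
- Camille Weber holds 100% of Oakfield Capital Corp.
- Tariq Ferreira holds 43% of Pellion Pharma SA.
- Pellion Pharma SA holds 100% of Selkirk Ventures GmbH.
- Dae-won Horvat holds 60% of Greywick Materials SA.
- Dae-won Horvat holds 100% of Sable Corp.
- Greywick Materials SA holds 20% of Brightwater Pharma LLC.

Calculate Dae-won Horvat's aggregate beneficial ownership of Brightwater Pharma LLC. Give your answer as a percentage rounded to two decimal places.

Dae-won reaches Brightwater along 2 paths.
Via Greywick: 60% × 20% = 12%.
Via Sable → Greywick: 100% × 8% × 20% = 1.6%.
Total: 12% + 1.6% = 13.6%.
Rounded: 13.60%.

13.60%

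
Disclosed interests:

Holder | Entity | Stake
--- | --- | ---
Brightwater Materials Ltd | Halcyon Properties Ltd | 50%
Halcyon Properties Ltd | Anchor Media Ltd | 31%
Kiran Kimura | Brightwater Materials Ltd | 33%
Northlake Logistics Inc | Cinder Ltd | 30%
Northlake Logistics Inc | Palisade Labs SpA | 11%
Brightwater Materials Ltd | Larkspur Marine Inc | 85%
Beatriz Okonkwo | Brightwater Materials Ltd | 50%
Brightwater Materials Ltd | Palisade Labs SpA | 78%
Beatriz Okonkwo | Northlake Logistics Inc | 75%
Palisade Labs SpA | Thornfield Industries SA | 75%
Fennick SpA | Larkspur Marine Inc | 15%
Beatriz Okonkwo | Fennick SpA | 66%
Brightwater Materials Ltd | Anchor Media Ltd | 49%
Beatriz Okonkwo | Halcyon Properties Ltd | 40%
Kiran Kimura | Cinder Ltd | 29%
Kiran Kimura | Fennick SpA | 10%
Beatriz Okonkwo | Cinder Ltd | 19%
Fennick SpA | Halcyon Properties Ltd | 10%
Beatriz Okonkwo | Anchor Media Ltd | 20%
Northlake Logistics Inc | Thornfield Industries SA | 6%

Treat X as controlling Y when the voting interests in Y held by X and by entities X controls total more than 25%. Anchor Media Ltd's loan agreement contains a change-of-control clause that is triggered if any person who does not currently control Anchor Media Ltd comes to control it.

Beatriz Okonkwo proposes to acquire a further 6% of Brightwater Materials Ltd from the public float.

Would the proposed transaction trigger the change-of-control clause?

No

The purchase changes only Beatriz's holdings, so Beatriz is the only person who could newly come to control Anchor.
Beatriz holds 66% of Fennick, so Beatriz controls Fennick.
Beatriz holds 50% of Brightwater, so Beatriz controls Brightwater.
Beatriz and Fennick and Brightwater together hold 40% + 10% + 50% = 100% of Halcyon, so Beatriz controls Halcyon.
Beatriz and Halcyon and Brightwater together hold 20% + 31% + 49% = 100% of Anchor, so Beatriz controls Anchor.
So Beatriz already controls Anchor before the transaction.
After the purchase, Beatriz's direct stake in Brightwater rises to 50% + 6% = 56%.
Beatriz controlled Anchor already, so this is not a new person acquiring control; every other person's position is unchanged or reduced.
No new person acquires control, so the clause is not triggered.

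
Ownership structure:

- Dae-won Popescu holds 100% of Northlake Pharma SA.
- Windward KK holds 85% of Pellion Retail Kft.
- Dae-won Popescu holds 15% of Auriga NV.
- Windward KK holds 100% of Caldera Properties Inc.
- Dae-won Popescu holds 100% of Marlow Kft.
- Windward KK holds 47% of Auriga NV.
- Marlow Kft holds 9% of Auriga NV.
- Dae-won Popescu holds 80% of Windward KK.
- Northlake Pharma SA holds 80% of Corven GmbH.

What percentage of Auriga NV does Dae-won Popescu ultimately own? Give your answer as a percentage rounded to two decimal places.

Dae-won reaches Auriga along 3 paths.
Direct stake: 15% = 15%.
Via Windward: 80% × 47% = 37.6%.
Via Marlow: 100% × 9% = 9%.
Total: 15% + 37.6% + 9% = 61.6%.
Rounded: 61.60%.

61.60%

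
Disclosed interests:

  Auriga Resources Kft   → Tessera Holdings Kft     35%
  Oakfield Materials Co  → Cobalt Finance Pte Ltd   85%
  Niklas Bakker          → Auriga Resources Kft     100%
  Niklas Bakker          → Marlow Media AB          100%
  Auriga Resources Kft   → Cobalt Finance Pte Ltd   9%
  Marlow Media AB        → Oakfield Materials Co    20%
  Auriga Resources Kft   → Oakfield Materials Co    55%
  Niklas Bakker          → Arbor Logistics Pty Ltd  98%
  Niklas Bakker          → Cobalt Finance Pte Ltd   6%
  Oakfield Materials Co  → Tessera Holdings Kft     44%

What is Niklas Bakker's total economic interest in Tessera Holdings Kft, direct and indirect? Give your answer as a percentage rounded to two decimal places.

Niklas reaches Tessera along 3 paths.
Via Auriga: 100% × 35% = 35%.
Via Marlow → Oakfield: 100% × 20% × 44% = 8.8%.
Via Auriga → Oakfield: 100% × 55% × 44% = 24.2%.
Total: 35% + 8.8% + 24.2% = 68%.
Rounded: 68.00%.

68.00%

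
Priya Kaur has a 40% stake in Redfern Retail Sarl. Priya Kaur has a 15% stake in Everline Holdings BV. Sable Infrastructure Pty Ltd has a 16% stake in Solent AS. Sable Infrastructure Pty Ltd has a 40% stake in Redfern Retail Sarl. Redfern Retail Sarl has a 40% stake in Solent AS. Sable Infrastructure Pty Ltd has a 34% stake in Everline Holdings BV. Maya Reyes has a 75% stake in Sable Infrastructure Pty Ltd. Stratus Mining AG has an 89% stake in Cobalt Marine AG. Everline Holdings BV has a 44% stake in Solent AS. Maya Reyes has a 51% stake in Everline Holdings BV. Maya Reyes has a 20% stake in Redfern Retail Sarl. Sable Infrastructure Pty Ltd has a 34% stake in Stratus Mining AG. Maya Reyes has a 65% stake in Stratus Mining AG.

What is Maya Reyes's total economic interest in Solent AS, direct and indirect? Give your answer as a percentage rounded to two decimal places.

Maya reaches Solent along 5 paths.
Via Sable → Everline: 75% × 34% × 44% = 11.22%.
Via Everline: 51% × 44% = 22.44%.
Via Redfern: 20% × 40% = 8%.
Via Sable → Redfern: 75% × 40% × 40% = 12%.
Via Sable: 75% × 16% = 12%.
Total: 11.22% + 22.44% + 8% + 12% + 12% = 65.66%.

65.66%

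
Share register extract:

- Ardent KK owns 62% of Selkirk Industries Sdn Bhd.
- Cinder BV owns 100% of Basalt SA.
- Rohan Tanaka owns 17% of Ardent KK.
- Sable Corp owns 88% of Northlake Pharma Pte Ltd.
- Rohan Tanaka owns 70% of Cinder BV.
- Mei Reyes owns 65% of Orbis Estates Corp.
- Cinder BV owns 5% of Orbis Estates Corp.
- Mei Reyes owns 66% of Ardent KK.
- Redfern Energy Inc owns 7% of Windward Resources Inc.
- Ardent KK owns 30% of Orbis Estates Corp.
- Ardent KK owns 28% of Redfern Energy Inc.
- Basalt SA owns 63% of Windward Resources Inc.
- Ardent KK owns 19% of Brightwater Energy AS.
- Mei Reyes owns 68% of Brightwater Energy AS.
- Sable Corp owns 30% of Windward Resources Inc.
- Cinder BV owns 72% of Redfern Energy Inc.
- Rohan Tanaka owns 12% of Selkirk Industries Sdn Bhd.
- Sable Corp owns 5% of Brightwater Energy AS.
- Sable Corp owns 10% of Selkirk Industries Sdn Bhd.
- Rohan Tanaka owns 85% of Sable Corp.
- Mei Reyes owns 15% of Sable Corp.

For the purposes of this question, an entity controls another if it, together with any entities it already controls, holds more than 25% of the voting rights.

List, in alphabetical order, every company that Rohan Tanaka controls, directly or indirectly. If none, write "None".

Basalt SA, Cinder BV, Northlake Pharma Pte Ltd, Redfern Energy Inc, Sable Corp, Windward Resources Inc

Rohan holds 85% of Sable, so Rohan controls Sable.
Rohan holds 70% of Cinder, so Rohan controls Cinder.
Cinder holds 100% of Basalt, so Rohan controls Basalt.
Cinder holds 72% of Redfern, so Rohan controls Redfern.
Basalt and Redfern and Sable together hold 63% + 7% + 30% = 100% of Windward, so Rohan controls Windward.
Sable holds 88% of Northlake, so Rohan controls Northlake.
No other company's threshold is met.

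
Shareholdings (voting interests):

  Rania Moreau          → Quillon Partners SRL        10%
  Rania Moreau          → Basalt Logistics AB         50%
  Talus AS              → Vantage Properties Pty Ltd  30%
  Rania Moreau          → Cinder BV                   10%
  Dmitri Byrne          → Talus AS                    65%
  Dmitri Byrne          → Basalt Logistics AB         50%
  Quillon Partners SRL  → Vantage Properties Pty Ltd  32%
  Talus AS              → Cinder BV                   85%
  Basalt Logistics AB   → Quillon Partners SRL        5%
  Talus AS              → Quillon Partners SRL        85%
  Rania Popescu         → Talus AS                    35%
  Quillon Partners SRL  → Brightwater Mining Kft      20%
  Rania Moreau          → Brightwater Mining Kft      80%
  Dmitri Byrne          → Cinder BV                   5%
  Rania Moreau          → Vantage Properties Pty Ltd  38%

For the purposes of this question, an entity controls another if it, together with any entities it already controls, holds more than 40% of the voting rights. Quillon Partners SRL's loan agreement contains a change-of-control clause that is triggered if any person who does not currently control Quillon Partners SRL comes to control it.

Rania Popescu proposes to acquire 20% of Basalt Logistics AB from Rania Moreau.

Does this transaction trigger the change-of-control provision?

No

The purchase adds only to Rania Popescu's holdings (Rania Moreau's stake shrinks), so Rania Popescu is the only person who could newly come to control Quillon.
Rania Popescu's largest direct stake is 35% in Talus, which does not meet the threshold, so Rania Popescu controls no company.
Neither Rania Popescu nor any entity Rania Popescu controls holds any voting interest in Quillon.
So before the transaction, Rania Popescu does not control Quillon.
After the purchase, Rania Popescu holds 20% of Basalt directly, and Rania Moreau's stake falls to 30%.
Rania Popescu's side now holds 20% of Basalt, not > 40%, so Rania Popescu still does not control Basalt.
After the transaction, neither Rania Popescu nor any entity Rania Popescu controls holds a voting interest in Quillon, so Rania Popescu still does not control it.
No new person acquires control, so the clause is not triggered.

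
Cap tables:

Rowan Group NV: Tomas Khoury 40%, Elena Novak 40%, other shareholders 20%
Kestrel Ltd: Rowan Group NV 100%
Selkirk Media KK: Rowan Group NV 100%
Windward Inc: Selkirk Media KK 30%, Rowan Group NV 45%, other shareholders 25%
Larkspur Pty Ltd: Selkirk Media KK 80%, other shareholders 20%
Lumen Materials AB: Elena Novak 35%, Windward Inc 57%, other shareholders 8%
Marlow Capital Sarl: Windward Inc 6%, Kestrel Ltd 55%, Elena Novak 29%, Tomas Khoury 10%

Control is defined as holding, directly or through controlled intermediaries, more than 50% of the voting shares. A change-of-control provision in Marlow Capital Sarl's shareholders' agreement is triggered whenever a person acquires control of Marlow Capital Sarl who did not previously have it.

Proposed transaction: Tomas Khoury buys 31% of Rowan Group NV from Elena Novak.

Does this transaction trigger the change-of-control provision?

Yes

The purchase adds only to Tomas's holdings (Elena's stake shrinks), so Tomas is the only person who could newly come to control Marlow.
Tomas's largest direct stake is 40% in Rowan, which does not meet the threshold, so Tomas controls no company.
In Marlow, Tomas's side holds only 10%, not > 50%.
So before the transaction, Tomas does not control Marlow.
After the purchase, Tomas's direct stake in Rowan rises to 40% + 31% = 71%, and Elena's stake falls to 9%.
Tomas holds 71% of Rowan, so Tomas controls Rowan.
Rowan holds 100% of Kestrel, so Tomas controls Kestrel.
Rowan holds 100% of Selkirk, so Tomas controls Selkirk.
Selkirk and Rowan together hold 30% + 45% = 75% of Windward, so Tomas controls Windward.
Windward and Kestrel and Tomas together hold 6% + 55% + 10% = 71% of Marlow, so Tomas controls Marlow.
Tomas did not control Marlow before and does after, so the clause is triggered.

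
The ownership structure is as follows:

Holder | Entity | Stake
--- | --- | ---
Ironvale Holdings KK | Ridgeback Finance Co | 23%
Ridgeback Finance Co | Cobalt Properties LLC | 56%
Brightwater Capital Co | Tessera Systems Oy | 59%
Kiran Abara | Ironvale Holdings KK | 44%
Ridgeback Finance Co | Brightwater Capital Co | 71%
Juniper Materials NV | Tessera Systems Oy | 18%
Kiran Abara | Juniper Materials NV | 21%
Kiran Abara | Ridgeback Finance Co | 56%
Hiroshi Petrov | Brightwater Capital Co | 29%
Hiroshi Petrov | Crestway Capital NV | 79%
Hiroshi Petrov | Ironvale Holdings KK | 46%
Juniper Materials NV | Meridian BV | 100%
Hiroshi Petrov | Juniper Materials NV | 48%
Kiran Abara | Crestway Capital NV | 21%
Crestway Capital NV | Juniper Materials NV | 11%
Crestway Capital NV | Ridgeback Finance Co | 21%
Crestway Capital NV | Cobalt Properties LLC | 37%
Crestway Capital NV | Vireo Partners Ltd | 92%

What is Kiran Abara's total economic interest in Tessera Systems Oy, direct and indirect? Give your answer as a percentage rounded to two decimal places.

Kiran reaches Tessera along 5 paths.
Via Ridgeback → Brightwater: 56% × 71% × 59% = 23.4584%.
Via Crestway → Ridgeback → Brightwater: 21% × 21% × 71% × 59% = 1.847349%.
Via Ironvale → Ridgeback → Brightwater: 44% × 23% × 71% × 59% = 4.239268%.
Via Crestway → Juniper: 21% × 11% × 18% = 0.4158%.
Via Juniper: 21% × 18% = 3.78%.
Total: 23.4584% + 1.847349% + 4.239268% + 0.4158% + 3.78% = 33.740817%.
Rounded: 33.74%.

33.74%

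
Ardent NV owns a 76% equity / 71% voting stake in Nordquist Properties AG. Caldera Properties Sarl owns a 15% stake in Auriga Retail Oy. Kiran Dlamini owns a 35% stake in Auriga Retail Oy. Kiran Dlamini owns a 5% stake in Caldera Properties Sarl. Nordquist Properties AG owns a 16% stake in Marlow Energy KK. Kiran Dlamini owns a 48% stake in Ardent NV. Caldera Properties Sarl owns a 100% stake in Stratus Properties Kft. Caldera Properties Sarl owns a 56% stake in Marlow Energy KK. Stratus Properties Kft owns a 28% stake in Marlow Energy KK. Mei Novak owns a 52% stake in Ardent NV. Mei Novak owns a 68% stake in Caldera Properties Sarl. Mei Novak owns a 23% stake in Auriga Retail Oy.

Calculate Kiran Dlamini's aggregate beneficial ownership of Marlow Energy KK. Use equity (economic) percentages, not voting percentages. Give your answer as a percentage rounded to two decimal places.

10.04%

Kiran reaches Marlow along 3 paths.
Via Ardent → Nordquist: 48% × 76% × 16% = 5.8368%.
Via Caldera: 5% × 56% = 2.8%.
Via Caldera → Stratus: 5% × 100% × 28% = 1.4%.
Total: 5.8368% + 2.8% + 1.4% = 10.0368%.
Rounded: 10.04%.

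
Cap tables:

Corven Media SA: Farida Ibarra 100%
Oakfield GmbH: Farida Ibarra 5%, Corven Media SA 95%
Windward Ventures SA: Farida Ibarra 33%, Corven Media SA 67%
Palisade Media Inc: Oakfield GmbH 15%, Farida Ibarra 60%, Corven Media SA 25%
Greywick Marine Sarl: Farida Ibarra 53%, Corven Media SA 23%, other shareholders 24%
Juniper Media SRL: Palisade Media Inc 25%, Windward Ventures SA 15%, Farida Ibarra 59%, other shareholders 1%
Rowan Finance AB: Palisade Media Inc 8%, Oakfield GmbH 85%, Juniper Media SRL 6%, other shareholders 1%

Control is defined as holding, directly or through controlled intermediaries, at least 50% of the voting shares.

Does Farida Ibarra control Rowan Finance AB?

Farida holds 100% of Corven, so Farida controls Corven.
Farida and Corven together hold 5% + 95% = 100% of Oakfield, so Farida controls Oakfield.
Oakfield and Farida and Corven together hold 15% + 60% + 25% = 100% of Palisade, so Farida controls Palisade.
Farida and Corven together hold 33% + 67% = 100% of Windward, so Farida controls Windward.
Palisade and Windward and Farida together hold 25% + 15% + 59% = 99% of Juniper, so Farida controls Juniper.
Palisade and Oakfield and Juniper together hold 8% + 85% + 6% = 99% of Rowan, so Farida controls Rowan.

Yes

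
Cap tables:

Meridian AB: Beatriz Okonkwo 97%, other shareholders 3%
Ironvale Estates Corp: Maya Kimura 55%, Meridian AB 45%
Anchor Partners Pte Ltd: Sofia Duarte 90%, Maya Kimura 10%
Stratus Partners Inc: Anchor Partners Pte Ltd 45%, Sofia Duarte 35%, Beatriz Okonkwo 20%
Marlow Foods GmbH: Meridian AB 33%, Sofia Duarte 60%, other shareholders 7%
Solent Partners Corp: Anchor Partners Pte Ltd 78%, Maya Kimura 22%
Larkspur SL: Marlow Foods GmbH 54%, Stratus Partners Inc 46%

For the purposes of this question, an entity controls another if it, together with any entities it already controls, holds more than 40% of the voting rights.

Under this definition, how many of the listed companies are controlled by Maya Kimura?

Maya holds 55% of Ironvale, so Maya controls Ironvale.
No other company's threshold is met.
Maya controls 1 company.

1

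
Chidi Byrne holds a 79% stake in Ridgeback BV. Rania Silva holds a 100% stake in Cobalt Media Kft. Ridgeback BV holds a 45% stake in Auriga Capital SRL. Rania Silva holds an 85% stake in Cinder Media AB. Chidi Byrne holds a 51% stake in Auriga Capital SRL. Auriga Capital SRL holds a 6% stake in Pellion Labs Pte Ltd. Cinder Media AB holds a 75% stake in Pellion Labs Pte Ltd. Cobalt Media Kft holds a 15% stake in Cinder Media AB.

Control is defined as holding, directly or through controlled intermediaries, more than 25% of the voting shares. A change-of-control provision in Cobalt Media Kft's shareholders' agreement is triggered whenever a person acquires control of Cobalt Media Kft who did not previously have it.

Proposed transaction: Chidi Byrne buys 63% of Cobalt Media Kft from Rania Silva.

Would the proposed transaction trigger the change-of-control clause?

The purchase adds only to Chidi's holdings (Rania's stake shrinks), so Chidi is the only person who could newly come to control Cobalt.
Chidi holds 79% of Ridgeback, so Chidi controls Ridgeback.
Chidi and Ridgeback together hold 51% + 45% = 96% of Auriga, so Chidi controls Auriga.
Neither Chidi nor any entity Chidi controls holds any voting interest in Cobalt.
So before the transaction, Chidi does not control Cobalt.
After the purchase, Chidi holds 63% of Cobalt directly, and Rania's stake falls to 37%.
Chidi holds 63% of Cobalt, so Chidi controls Cobalt.
Chidi did not control Cobalt before and does after, so the clause is triggered.

Yes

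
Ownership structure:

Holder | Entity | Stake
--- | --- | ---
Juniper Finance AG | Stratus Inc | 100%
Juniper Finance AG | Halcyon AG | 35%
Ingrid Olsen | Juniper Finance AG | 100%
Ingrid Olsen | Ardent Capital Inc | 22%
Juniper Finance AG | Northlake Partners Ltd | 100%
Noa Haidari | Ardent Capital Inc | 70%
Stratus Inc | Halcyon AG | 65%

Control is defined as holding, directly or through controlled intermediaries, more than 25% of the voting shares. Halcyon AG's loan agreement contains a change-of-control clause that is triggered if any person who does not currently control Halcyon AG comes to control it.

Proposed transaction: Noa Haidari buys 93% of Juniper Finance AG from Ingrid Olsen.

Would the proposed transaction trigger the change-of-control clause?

The purchase adds only to Noa's holdings (Ingrid's stake shrinks), so Noa is the only person who could newly come to control Halcyon.
Noa holds 70% of Ardent, so Noa controls Ardent.
Neither Noa nor any entity Noa controls holds any voting interest in Halcyon.
So before the transaction, Noa does not control Halcyon.
After the purchase, Noa holds 93% of Juniper directly, and Ingrid's stake falls to 7%.
Noa holds 93% of Juniper, so Noa controls Juniper.
Juniper holds 100% of Stratus, so Noa controls Stratus.
Stratus and Juniper together hold 65% + 35% = 100% of Halcyon, so Noa controls Halcyon.
Noa did not control Halcyon before and does after, so the clause is triggered.

Yes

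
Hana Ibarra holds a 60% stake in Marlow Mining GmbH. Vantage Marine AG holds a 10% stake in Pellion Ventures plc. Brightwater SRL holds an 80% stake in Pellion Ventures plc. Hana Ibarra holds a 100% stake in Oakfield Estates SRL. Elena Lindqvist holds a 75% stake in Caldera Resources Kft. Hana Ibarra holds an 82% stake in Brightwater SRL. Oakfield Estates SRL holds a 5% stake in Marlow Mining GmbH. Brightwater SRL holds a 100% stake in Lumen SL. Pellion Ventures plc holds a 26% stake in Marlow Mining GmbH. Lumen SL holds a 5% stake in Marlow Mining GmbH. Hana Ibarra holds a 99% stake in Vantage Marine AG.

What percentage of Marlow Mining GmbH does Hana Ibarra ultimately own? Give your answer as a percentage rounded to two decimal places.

Hana reaches Marlow along 5 paths.
Direct stake: 60% = 60%.
Via Brightwater → Lumen: 82% × 100% × 5% = 4.1%.
Via Oakfield: 100% × 5% = 5%.
Via Vantage → Pellion: 99% × 10% × 26% = 2.574%.
Via Brightwater → Pellion: 82% × 80% × 26% = 17.056%.
Total: 60% + 4.1% + 5% + 2.574% + 17.056% = 88.73%.

88.73%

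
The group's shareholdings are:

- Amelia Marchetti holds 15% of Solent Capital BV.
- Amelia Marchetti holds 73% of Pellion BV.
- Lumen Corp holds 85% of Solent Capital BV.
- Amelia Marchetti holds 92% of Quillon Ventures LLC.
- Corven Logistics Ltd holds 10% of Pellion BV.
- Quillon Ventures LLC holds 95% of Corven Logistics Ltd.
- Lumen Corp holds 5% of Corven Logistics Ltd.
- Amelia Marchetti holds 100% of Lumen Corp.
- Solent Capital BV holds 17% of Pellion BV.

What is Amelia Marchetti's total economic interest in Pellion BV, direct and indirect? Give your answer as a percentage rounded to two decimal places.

99.24%

Amelia reaches Pellion along 5 paths.
Via Quillon → Corven: 92% × 95% × 10% = 8.74%.
Via Lumen → Corven: 100% × 5% × 10% = 0.5%.
Via Lumen → Solent: 100% × 85% × 17% = 14.45%.
Via Solent: 15% × 17% = 2.55%.
Direct stake: 73% = 73%.
Total: 8.74% + 0.5% + 14.45% + 2.55% + 73% = 99.24%.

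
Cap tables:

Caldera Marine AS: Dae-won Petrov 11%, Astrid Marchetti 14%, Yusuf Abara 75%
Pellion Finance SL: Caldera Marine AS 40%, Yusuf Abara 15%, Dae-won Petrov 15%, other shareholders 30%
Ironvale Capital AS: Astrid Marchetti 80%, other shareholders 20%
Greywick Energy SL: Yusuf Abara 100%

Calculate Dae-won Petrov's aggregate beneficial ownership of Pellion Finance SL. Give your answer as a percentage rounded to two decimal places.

19.40%

Dae-won reaches Pellion along 2 paths.
Via Caldera: 11% × 40% = 4.4%.
Direct stake: 15% = 15%.
Total: 4.4% + 15% = 19.4%.
Rounded: 19.40%.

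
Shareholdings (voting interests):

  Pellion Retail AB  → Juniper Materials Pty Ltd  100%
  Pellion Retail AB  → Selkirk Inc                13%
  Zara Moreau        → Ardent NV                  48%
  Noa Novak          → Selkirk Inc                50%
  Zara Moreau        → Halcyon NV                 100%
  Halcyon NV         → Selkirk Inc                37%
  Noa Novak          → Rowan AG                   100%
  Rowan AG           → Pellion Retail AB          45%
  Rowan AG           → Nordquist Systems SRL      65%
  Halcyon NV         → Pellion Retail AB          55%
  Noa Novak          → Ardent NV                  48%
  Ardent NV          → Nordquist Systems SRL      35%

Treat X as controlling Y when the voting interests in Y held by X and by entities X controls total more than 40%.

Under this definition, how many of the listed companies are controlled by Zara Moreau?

Zara holds 48% of Ardent, so Zara controls Ardent.
Zara holds 100% of Halcyon, so Zara controls Halcyon.
Halcyon holds 55% of Pellion, so Zara controls Pellion.
Pellion and Halcyon together hold 13% + 37% = 50% of Selkirk, so Zara controls Selkirk.
Pellion holds 100% of Juniper, so Zara controls Juniper.
No other company's threshold is met.
Zara controls 5 companies.

5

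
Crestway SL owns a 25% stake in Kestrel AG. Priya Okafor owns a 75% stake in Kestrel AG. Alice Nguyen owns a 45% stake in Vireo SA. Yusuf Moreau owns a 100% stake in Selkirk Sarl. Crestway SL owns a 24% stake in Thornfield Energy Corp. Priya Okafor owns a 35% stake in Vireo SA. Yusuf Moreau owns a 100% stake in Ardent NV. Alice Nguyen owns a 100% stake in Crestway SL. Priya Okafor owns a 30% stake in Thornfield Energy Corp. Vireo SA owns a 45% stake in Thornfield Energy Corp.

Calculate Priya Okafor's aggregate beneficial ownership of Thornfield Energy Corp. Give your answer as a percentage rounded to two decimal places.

Priya reaches Thornfield along 2 paths.
Via Vireo: 35% × 45% = 15.75%.
Direct stake: 30% = 30%.
Total: 15.75% + 30% = 45.75%.

45.75%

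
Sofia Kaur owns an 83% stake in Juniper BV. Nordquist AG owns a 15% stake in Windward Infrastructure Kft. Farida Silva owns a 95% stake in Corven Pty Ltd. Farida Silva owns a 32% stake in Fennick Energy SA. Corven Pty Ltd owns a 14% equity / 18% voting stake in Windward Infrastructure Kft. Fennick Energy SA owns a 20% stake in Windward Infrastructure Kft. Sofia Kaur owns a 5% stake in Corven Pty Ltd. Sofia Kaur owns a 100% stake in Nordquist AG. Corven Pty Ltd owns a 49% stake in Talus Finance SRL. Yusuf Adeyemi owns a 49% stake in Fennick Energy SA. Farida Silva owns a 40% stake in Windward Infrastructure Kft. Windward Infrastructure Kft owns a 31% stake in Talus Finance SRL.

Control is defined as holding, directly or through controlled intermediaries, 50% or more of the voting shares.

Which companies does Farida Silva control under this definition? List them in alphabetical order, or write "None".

Corven Pty Ltd, Talus Finance SRL, Windward Infrastructure Kft

Farida holds 95% of Corven, so Farida controls Corven.
Farida and Corven together hold 40% + 18% = 58% of Windward, so Farida controls Windward.
Windward and Corven together hold 31% + 49% = 80% of Talus, so Farida controls Talus.
No other company's threshold is met.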